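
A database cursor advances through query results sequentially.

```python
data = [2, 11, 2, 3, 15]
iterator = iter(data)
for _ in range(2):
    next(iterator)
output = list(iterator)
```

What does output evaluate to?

Step 1: Create iterator over [2, 11, 2, 3, 15].
Step 2: Advance 2 positions (consuming [2, 11]).
Step 3: list() collects remaining elements: [2, 3, 15].
Therefore output = [2, 3, 15].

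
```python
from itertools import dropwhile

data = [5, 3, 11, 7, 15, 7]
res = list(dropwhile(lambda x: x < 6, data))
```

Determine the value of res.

Step 1: dropwhile drops elements while < 6:
  5 < 6: dropped
  3 < 6: dropped
  11: kept (dropping stopped)
Step 2: Remaining elements kept regardless of condition.
Therefore res = [11, 7, 15, 7].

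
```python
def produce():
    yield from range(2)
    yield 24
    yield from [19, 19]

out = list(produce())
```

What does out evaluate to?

Step 1: Trace yields in order:
  yield 0
  yield 1
  yield 24
  yield 19
  yield 19
Therefore out = [0, 1, 24, 19, 19].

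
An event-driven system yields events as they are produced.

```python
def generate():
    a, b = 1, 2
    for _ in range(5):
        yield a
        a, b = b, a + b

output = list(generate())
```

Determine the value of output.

Step 1: Fibonacci-like sequence starting with a=1, b=2:
  Iteration 1: yield a=1, then a,b = 2,3
  Iteration 2: yield a=2, then a,b = 3,5
  Iteration 3: yield a=3, then a,b = 5,8
  Iteration 4: yield a=5, then a,b = 8,13
  Iteration 5: yield a=8, then a,b = 13,21
Therefore output = [1, 2, 3, 5, 8].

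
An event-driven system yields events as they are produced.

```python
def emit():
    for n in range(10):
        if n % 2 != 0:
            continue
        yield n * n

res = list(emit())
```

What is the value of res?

Step 1: Only yield n**2 when n is divisible by 2:
  n=0: 0 % 2 == 0, yield 0**2 = 0
  n=2: 2 % 2 == 0, yield 2**2 = 4
  n=4: 4 % 2 == 0, yield 4**2 = 16
  n=6: 6 % 2 == 0, yield 6**2 = 36
  n=8: 8 % 2 == 0, yield 8**2 = 64
Therefore res = [0, 4, 16, 36, 64].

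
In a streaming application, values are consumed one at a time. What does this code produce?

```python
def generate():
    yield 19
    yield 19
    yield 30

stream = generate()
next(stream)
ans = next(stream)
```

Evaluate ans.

Step 1: generate() creates a generator.
Step 2: next(stream) yields 19 (consumed and discarded).
Step 3: next(stream) yields 19, assigned to ans.
Therefore ans = 19.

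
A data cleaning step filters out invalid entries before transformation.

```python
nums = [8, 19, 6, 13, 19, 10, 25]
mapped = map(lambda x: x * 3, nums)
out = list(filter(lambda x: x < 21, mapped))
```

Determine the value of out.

Step 1: Map x * 3:
  8 -> 24
  19 -> 57
  6 -> 18
  13 -> 39
  19 -> 57
  10 -> 30
  25 -> 75
Step 2: Filter for < 21:
  24: removed
  57: removed
  18: kept
  39: removed
  57: removed
  30: removed
  75: removed
Therefore out = [18].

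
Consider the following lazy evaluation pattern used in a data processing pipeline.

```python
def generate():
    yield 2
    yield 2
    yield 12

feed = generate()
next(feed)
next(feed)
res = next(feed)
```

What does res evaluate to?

Step 1: generate() creates a generator.
Step 2: next(feed) yields 2 (consumed and discarded).
Step 3: next(feed) yields 2 (consumed and discarded).
Step 4: next(feed) yields 12, assigned to res.
Therefore res = 12.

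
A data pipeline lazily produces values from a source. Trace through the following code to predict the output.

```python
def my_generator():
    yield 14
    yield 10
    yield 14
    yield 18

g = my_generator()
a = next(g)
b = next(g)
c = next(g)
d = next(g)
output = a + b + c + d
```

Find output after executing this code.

Step 1: Create generator and consume all values:
  a = next(g) = 14
  b = next(g) = 10
  c = next(g) = 14
  d = next(g) = 18
Step 2: output = 14 + 10 + 14 + 18 = 56.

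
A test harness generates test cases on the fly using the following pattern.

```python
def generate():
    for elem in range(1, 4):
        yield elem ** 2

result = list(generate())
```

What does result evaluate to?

Step 1: For each elem in range(1, 4), yield elem**2:
  elem=1: yield 1**2 = 1
  elem=2: yield 2**2 = 4
  elem=3: yield 3**2 = 9
Therefore result = [1, 4, 9].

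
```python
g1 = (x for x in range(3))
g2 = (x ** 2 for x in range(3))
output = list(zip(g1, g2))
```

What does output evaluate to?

Step 1: g1 produces [0, 1, 2].
Step 2: g2 produces [0, 1, 4].
Step 3: zip pairs them: [(0, 0), (1, 1), (2, 4)].
Therefore output = [(0, 0), (1, 1), (2, 4)].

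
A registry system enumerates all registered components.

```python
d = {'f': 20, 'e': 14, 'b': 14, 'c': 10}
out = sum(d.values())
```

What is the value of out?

Step 1: d.values() = [20, 14, 14, 10].
Step 2: sum = 58.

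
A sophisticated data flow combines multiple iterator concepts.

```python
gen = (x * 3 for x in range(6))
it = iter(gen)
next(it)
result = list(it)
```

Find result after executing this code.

Step 1: Generator produces [0, 3, 6, 9, 12, 15].
Step 2: next(it) consumes first element (0).
Step 3: list(it) collects remaining: [3, 6, 9, 12, 15].
Therefore result = [3, 6, 9, 12, 15].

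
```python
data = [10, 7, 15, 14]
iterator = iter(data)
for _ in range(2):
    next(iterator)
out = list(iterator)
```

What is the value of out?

Step 1: Create iterator over [10, 7, 15, 14].
Step 2: Advance 2 positions (consuming [10, 7]).
Step 3: list() collects remaining elements: [15, 14].
Therefore out = [15, 14].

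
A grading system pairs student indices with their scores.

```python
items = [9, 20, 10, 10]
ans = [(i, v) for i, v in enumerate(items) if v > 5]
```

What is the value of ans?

Step 1: Filter enumerate([9, 20, 10, 10]) keeping v > 5:
  (0, 9): 9 > 5, included
  (1, 20): 20 > 5, included
  (2, 10): 10 > 5, included
  (3, 10): 10 > 5, included
Therefore ans = [(0, 9), (1, 20), (2, 10), (3, 10)].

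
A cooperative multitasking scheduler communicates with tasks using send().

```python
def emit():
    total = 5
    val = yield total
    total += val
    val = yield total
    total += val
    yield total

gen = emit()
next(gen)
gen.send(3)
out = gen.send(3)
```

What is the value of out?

Step 1: next() -> yield total=5.
Step 2: send(3) -> val=3, total = 5+3 = 8, yield 8.
Step 3: send(3) -> val=3, total = 8+3 = 11, yield 11.
Therefore out = 11.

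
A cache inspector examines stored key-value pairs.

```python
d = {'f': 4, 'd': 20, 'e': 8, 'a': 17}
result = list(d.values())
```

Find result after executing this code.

Step 1: d.values() returns the dictionary values in insertion order.
Therefore result = [4, 20, 8, 17].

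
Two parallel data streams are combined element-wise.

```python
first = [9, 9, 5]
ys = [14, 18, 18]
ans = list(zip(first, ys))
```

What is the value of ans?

Step 1: zip pairs elements at same index:
  Index 0: (9, 14)
  Index 1: (9, 18)
  Index 2: (5, 18)
Therefore ans = [(9, 14), (9, 18), (5, 18)].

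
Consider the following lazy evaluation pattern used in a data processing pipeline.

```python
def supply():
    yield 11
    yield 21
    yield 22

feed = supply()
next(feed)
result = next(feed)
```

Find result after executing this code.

Step 1: supply() creates a generator.
Step 2: next(feed) yields 11 (consumed and discarded).
Step 3: next(feed) yields 21, assigned to result.
Therefore result = 21.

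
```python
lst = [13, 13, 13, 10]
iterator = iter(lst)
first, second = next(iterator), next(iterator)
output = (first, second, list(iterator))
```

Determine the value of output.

Step 1: Create iterator over [13, 13, 13, 10].
Step 2: first = 13, second = 13.
Step 3: Remaining elements: [13, 10].
Therefore output = (13, 13, [13, 10]).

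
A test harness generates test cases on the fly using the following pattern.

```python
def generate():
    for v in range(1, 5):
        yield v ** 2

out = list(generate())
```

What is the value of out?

Step 1: For each v in range(1, 5), yield v**2:
  v=1: yield 1**2 = 1
  v=2: yield 2**2 = 4
  v=3: yield 3**2 = 9
  v=4: yield 4**2 = 16
Therefore out = [1, 4, 9, 16].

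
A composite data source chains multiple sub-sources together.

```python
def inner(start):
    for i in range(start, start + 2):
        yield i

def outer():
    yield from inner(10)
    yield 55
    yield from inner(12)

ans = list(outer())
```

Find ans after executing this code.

Step 1: outer() delegates to inner(10):
  yield 10
  yield 11
Step 2: yield 55
Step 3: Delegates to inner(12):
  yield 12
  yield 13
Therefore ans = [10, 11, 55, 12, 13].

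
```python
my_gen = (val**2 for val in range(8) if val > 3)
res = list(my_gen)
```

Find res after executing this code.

Step 1: For range(8), keep val > 3, then square:
  val=0: 0 <= 3, excluded
  val=1: 1 <= 3, excluded
  val=2: 2 <= 3, excluded
  val=3: 3 <= 3, excluded
  val=4: 4 > 3, yield 4**2 = 16
  val=5: 5 > 3, yield 5**2 = 25
  val=6: 6 > 3, yield 6**2 = 36
  val=7: 7 > 3, yield 7**2 = 49
Therefore res = [16, 25, 36, 49].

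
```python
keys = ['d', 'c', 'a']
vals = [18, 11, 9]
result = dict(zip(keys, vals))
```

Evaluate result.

Step 1: zip pairs keys with values:
  'd' -> 18
  'c' -> 11
  'a' -> 9
Therefore result = {'d': 18, 'c': 11, 'a': 9}.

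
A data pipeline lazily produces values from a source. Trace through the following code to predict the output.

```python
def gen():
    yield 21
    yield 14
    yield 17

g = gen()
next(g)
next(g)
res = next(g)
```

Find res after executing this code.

Step 1: gen() creates a generator.
Step 2: next(g) yields 21 (consumed and discarded).
Step 3: next(g) yields 14 (consumed and discarded).
Step 4: next(g) yields 17, assigned to res.
Therefore res = 17.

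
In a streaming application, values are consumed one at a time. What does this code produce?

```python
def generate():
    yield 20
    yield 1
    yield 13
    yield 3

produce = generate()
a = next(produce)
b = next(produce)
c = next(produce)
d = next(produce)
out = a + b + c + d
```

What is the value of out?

Step 1: Create generator and consume all values:
  a = next(produce) = 20
  b = next(produce) = 1
  c = next(produce) = 13
  d = next(produce) = 3
Step 2: out = 20 + 1 + 13 + 3 = 37.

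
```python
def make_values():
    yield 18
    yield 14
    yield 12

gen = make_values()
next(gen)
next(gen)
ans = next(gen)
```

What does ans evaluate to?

Step 1: make_values() creates a generator.
Step 2: next(gen) yields 18 (consumed and discarded).
Step 3: next(gen) yields 14 (consumed and discarded).
Step 4: next(gen) yields 12, assigned to ans.
Therefore ans = 12.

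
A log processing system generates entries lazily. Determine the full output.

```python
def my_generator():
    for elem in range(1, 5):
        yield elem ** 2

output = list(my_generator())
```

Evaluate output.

Step 1: For each elem in range(1, 5), yield elem**2:
  elem=1: yield 1**2 = 1
  elem=2: yield 2**2 = 4
  elem=3: yield 3**2 = 9
  elem=4: yield 4**2 = 16
Therefore output = [1, 4, 9, 16].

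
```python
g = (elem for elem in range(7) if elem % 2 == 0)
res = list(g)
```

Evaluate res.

Step 1: Filter range(7) keeping only even values:
  elem=0: even, included
  elem=1: odd, excluded
  elem=2: even, included
  elem=3: odd, excluded
  elem=4: even, included
  elem=5: odd, excluded
  elem=6: even, included
Therefore res = [0, 2, 4, 6].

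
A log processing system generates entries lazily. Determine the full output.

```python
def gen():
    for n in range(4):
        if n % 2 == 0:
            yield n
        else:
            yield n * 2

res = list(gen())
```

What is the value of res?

Step 1: For each n in range(4), yield n if even, else n*2:
  n=0 (even): yield 0
  n=1 (odd): yield 1*2 = 2
  n=2 (even): yield 2
  n=3 (odd): yield 3*2 = 6
Therefore res = [0, 2, 2, 6].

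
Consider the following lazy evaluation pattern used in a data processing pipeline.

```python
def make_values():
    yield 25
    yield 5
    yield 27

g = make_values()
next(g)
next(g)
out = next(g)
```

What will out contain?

Step 1: make_values() creates a generator.
Step 2: next(g) yields 25 (consumed and discarded).
Step 3: next(g) yields 5 (consumed and discarded).
Step 4: next(g) yields 27, assigned to out.
Therefore out = 27.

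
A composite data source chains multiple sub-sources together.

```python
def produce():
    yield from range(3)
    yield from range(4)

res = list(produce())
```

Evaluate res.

Step 1: Trace yields in order:
  yield 0
  yield 1
  yield 2
  yield 0
  yield 1
  yield 2
  yield 3
Therefore res = [0, 1, 2, 0, 1, 2, 3].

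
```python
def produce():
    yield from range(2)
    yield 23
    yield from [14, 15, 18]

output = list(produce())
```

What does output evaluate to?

Step 1: Trace yields in order:
  yield 0
  yield 1
  yield 23
  yield 14
  yield 15
  yield 18
Therefore output = [0, 1, 23, 14, 15, 18].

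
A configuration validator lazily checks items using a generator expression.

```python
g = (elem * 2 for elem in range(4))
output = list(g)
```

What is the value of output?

Step 1: For each elem in range(4), compute elem*2:
  elem=0: 0*2 = 0
  elem=1: 1*2 = 2
  elem=2: 2*2 = 4
  elem=3: 3*2 = 6
Therefore output = [0, 2, 4, 6].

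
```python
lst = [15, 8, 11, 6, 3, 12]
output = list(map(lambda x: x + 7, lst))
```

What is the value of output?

Step 1: Apply lambda x: x + 7 to each element:
  15 -> 22
  8 -> 15
  11 -> 18
  6 -> 13
  3 -> 10
  12 -> 19
Therefore output = [22, 15, 18, 13, 10, 19].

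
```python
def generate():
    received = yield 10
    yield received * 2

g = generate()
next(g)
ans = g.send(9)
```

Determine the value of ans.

Step 1: next(g) advances to first yield, producing 10.
Step 2: send(9) resumes, received = 9.
Step 3: yield received * 2 = 9 * 2 = 18.
Therefore ans = 18.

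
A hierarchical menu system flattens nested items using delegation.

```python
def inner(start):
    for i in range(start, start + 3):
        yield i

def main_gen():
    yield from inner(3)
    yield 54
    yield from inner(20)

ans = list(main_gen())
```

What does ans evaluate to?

Step 1: main_gen() delegates to inner(3):
  yield 3
  yield 4
  yield 5
Step 2: yield 54
Step 3: Delegates to inner(20):
  yield 20
  yield 21
  yield 22
Therefore ans = [3, 4, 5, 54, 20, 21, 22].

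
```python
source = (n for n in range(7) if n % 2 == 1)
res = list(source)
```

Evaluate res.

Step 1: Filter range(7) keeping only odd values:
  n=0: even, excluded
  n=1: odd, included
  n=2: even, excluded
  n=3: odd, included
  n=4: even, excluded
  n=5: odd, included
  n=6: even, excluded
Therefore res = [1, 3, 5].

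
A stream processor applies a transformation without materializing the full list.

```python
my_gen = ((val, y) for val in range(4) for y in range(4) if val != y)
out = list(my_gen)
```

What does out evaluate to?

Step 1: Nested generator over range(4) x range(4) where val != y:
  (0, 0): excluded (val == y)
  (0, 1): included
  (0, 2): included
  (0, 3): included
  (1, 0): included
  (1, 1): excluded (val == y)
  (1, 2): included
  (1, 3): included
  (2, 0): included
  (2, 1): included
  (2, 2): excluded (val == y)
  (2, 3): included
  (3, 0): included
  (3, 1): included
  (3, 2): included
  (3, 3): excluded (val == y)
Therefore out = [(0, 1), (0, 2), (0, 3), (1, 0), (1, 2), (1, 3), (2, 0), (2, 1), (2, 3), (3, 0), (3, 1), (3, 2)].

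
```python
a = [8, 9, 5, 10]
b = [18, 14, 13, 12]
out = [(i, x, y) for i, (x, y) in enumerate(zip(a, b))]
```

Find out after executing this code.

Step 1: enumerate(zip(a, b)) gives index with paired elements:
  i=0: (8, 18)
  i=1: (9, 14)
  i=2: (5, 13)
  i=3: (10, 12)
Therefore out = [(0, 8, 18), (1, 9, 14), (2, 5, 13), (3, 10, 12)].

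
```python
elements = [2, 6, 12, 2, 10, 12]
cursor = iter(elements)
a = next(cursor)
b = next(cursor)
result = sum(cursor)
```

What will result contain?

Step 1: Create iterator over [2, 6, 12, 2, 10, 12].
Step 2: a = next() = 2, b = next() = 6.
Step 3: sum() of remaining [12, 2, 10, 12] = 36.
Therefore result = 36.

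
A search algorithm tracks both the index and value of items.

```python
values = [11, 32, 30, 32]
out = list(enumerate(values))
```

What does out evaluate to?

Step 1: enumerate pairs each element with its index:
  (0, 11)
  (1, 32)
  (2, 30)
  (3, 32)
Therefore out = [(0, 11), (1, 32), (2, 30), (3, 32)].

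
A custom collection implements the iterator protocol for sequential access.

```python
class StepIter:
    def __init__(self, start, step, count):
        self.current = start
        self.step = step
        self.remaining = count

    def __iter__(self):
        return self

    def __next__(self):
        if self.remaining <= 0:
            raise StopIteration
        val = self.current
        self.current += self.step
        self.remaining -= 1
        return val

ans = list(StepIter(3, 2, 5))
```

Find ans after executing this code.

Step 1: StepIter starts at 3, increments by 2, for 5 steps:
  Yield 3, then current += 2
  Yield 5, then current += 2
  Yield 7, then current += 2
  Yield 9, then current += 2
  Yield 11, then current += 2
Therefore ans = [3, 5, 7, 9, 11].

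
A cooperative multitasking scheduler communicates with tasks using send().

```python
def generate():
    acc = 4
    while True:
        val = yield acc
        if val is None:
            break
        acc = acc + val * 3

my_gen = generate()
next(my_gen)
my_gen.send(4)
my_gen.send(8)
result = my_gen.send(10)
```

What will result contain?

Step 1: next() -> yield acc=4.
Step 2: send(4) -> val=4, acc = 4 + 4*3 = 16, yield 16.
Step 3: send(8) -> val=8, acc = 16 + 8*3 = 40, yield 40.
Step 4: send(10) -> val=10, acc = 40 + 10*3 = 70, yield 70.
Therefore result = 70.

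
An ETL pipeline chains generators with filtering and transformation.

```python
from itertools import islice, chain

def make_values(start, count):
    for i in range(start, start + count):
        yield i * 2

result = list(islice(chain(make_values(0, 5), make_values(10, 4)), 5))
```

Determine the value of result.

Step 1: make_values(0, 5) yields [0, 2, 4, 6, 8].
Step 2: make_values(10, 4) yields [20, 22, 24, 26].
Step 3: chain concatenates: [0, 2, 4, 6, 8, 20, 22, 24, 26].
Step 4: islice takes first 5: [0, 2, 4, 6, 8].
Therefore result = [0, 2, 4, 6, 8].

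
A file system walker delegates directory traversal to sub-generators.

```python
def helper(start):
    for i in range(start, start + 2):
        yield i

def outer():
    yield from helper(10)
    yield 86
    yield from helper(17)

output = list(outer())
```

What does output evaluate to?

Step 1: outer() delegates to helper(10):
  yield 10
  yield 11
Step 2: yield 86
Step 3: Delegates to helper(17):
  yield 17
  yield 18
Therefore output = [10, 11, 86, 17, 18].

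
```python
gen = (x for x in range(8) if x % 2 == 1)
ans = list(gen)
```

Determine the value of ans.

Step 1: Filter range(8) keeping only odd values:
  x=0: even, excluded
  x=1: odd, included
  x=2: even, excluded
  x=3: odd, included
  x=4: even, excluded
  x=5: odd, included
  x=6: even, excluded
  x=7: odd, included
Therefore ans = [1, 3, 5, 7].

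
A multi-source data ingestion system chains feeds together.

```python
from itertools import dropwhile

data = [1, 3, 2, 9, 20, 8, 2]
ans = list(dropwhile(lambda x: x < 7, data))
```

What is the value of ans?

Step 1: dropwhile drops elements while < 7:
  1 < 7: dropped
  3 < 7: dropped
  2 < 7: dropped
  9: kept (dropping stopped)
Step 2: Remaining elements kept regardless of condition.
Therefore ans = [9, 20, 8, 2].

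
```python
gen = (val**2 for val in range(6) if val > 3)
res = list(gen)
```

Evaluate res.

Step 1: For range(6), keep val > 3, then square:
  val=0: 0 <= 3, excluded
  val=1: 1 <= 3, excluded
  val=2: 2 <= 3, excluded
  val=3: 3 <= 3, excluded
  val=4: 4 > 3, yield 4**2 = 16
  val=5: 5 > 3, yield 5**2 = 25
Therefore res = [16, 25].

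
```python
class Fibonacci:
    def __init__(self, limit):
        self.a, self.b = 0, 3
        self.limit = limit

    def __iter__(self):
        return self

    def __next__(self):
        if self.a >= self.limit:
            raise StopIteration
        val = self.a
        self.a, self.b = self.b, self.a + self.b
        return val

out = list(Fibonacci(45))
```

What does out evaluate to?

Step 1: Fibonacci-like sequence (a=0, b=3) until >= 45:
  Yield 0, then a,b = 3,3
  Yield 3, then a,b = 3,6
  Yield 3, then a,b = 6,9
  Yield 6, then a,b = 9,15
  Yield 9, then a,b = 15,24
  Yield 15, then a,b = 24,39
  Yield 24, then a,b = 39,63
  Yield 39, then a,b = 63,102
Step 2: 63 >= 45, stop.
Therefore out = [0, 3, 3, 6, 9, 15, 24, 39].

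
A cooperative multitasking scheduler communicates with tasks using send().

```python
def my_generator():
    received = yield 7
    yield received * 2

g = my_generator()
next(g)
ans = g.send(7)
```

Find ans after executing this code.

Step 1: next(g) advances to first yield, producing 7.
Step 2: send(7) resumes, received = 7.
Step 3: yield received * 2 = 7 * 2 = 14.
Therefore ans = 14.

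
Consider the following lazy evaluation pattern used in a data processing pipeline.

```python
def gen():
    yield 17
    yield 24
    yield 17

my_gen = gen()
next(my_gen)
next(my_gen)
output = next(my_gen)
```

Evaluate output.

Step 1: gen() creates a generator.
Step 2: next(my_gen) yields 17 (consumed and discarded).
Step 3: next(my_gen) yields 24 (consumed and discarded).
Step 4: next(my_gen) yields 17, assigned to output.
Therefore output = 17.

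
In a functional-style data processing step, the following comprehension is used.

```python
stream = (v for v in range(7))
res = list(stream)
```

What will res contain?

Step 1: Generator expression iterates range(7): [0, 1, 2, 3, 4, 5, 6].
Step 2: list() collects all values.
Therefore res = [0, 1, 2, 3, 4, 5, 6].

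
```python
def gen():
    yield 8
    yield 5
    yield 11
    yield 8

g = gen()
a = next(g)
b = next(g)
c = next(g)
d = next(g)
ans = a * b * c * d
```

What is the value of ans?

Step 1: Create generator and consume all values:
  a = next(g) = 8
  b = next(g) = 5
  c = next(g) = 11
  d = next(g) = 8
Step 2: ans = 8 * 5 * 11 * 8 = 3520.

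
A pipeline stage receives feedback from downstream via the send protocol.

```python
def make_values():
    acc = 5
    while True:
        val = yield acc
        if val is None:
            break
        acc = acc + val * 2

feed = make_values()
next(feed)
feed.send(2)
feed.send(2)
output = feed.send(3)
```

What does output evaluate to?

Step 1: next() -> yield acc=5.
Step 2: send(2) -> val=2, acc = 5 + 2*2 = 9, yield 9.
Step 3: send(2) -> val=2, acc = 9 + 2*2 = 13, yield 13.
Step 4: send(3) -> val=3, acc = 13 + 3*2 = 19, yield 19.
Therefore output = 19.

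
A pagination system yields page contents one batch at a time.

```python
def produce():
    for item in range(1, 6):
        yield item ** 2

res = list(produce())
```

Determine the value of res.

Step 1: For each item in range(1, 6), yield item**2:
  item=1: yield 1**2 = 1
  item=2: yield 2**2 = 4
  item=3: yield 3**2 = 9
  item=4: yield 4**2 = 16
  item=5: yield 5**2 = 25
Therefore res = [1, 4, 9, 16, 25].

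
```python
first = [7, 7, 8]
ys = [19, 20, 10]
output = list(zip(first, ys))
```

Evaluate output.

Step 1: zip pairs elements at same index:
  Index 0: (7, 19)
  Index 1: (7, 20)
  Index 2: (8, 10)
Therefore output = [(7, 19), (7, 20), (8, 10)].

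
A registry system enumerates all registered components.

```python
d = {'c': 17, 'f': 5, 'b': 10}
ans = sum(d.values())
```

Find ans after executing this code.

Step 1: d.values() = [17, 5, 10].
Step 2: sum = 32.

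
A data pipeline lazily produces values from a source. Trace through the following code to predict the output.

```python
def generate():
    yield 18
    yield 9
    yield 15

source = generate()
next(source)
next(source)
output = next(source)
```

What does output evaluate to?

Step 1: generate() creates a generator.
Step 2: next(source) yields 18 (consumed and discarded).
Step 3: next(source) yields 9 (consumed and discarded).
Step 4: next(source) yields 15, assigned to output.
Therefore output = 15.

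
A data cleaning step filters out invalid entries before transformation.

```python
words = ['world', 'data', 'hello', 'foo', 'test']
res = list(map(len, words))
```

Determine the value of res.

Step 1: Map len() to each word:
  'world' -> 5
  'data' -> 4
  'hello' -> 5
  'foo' -> 3
  'test' -> 4
Therefore res = [5, 4, 5, 3, 4].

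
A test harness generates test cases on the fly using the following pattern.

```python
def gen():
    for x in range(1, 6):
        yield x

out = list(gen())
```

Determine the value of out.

Step 1: The generator yields each value from range(1, 6).
Step 2: list() consumes all yields: [1, 2, 3, 4, 5].
Therefore out = [1, 2, 3, 4, 5].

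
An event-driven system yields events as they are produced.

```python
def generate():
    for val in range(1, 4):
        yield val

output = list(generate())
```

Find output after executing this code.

Step 1: The generator yields each value from range(1, 4).
Step 2: list() consumes all yields: [1, 2, 3].
Therefore output = [1, 2, 3].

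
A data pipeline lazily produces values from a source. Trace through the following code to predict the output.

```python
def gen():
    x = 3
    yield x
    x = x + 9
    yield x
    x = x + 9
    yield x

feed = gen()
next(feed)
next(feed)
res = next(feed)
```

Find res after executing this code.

Step 1: Trace through generator execution:
  Yield 1: x starts at 3, yield 3
  Yield 2: x = 3 + 9 = 12, yield 12
  Yield 3: x = 12 + 9 = 21, yield 21
Step 2: First next() gets 3, second next() gets the second value, third next() yields 21.
Therefore res = 21.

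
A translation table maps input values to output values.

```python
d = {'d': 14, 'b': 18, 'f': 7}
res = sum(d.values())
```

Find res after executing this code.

Step 1: d.values() = [14, 18, 7].
Step 2: sum = 39.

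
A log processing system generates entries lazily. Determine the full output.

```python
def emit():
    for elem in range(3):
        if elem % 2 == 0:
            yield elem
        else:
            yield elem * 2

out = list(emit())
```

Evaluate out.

Step 1: For each elem in range(3), yield elem if even, else elem*2:
  elem=0 (even): yield 0
  elem=1 (odd): yield 1*2 = 2
  elem=2 (even): yield 2
Therefore out = [0, 2, 2].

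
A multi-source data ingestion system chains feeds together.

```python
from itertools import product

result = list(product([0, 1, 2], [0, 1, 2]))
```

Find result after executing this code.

Step 1: product([0, 1, 2], [0, 1, 2]) gives all pairs:
  (0, 0)
  (0, 1)
  (0, 2)
  (1, 0)
  (1, 1)
  (1, 2)
  (2, 0)
  (2, 1)
  (2, 2)
Therefore result = [(0, 0), (0, 1), (0, 2), (1, 0), (1, 1), (1, 2), (2, 0), (2, 1), (2, 2)].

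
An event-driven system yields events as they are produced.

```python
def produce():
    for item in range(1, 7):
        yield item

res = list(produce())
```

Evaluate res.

Step 1: The generator yields each value from range(1, 7).
Step 2: list() consumes all yields: [1, 2, 3, 4, 5, 6].
Therefore res = [1, 2, 3, 4, 5, 6].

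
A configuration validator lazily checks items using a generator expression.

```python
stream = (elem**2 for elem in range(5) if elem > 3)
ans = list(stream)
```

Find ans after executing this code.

Step 1: For range(5), keep elem > 3, then square:
  elem=0: 0 <= 3, excluded
  elem=1: 1 <= 3, excluded
  elem=2: 2 <= 3, excluded
  elem=3: 3 <= 3, excluded
  elem=4: 4 > 3, yield 4**2 = 16
Therefore ans = [16].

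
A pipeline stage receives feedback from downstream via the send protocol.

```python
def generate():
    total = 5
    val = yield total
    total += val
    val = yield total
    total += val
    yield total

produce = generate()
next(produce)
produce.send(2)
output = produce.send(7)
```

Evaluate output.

Step 1: next() -> yield total=5.
Step 2: send(2) -> val=2, total = 5+2 = 7, yield 7.
Step 3: send(7) -> val=7, total = 7+7 = 14, yield 14.
Therefore output = 14.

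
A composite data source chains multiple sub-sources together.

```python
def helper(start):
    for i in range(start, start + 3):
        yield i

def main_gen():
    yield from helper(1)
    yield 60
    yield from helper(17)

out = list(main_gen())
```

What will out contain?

Step 1: main_gen() delegates to helper(1):
  yield 1
  yield 2
  yield 3
Step 2: yield 60
Step 3: Delegates to helper(17):
  yield 17
  yield 18
  yield 19
Therefore out = [1, 2, 3, 60, 17, 18, 19].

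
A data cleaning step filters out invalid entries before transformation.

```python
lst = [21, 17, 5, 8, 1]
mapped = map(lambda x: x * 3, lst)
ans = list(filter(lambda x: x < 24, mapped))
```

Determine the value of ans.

Step 1: Map x * 3:
  21 -> 63
  17 -> 51
  5 -> 15
  8 -> 24
  1 -> 3
Step 2: Filter for < 24:
  63: removed
  51: removed
  15: kept
  24: removed
  3: kept
Therefore ans = [15, 3].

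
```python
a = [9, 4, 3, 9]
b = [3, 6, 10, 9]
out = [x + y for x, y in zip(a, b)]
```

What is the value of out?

Step 1: Add corresponding elements:
  9 + 3 = 12
  4 + 6 = 10
  3 + 10 = 13
  9 + 9 = 18
Therefore out = [12, 10, 13, 18].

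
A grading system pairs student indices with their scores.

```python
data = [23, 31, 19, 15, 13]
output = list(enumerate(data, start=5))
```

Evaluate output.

Step 1: enumerate with start=5:
  (5, 23)
  (6, 31)
  (7, 19)
  (8, 15)
  (9, 13)
Therefore output = [(5, 23), (6, 31), (7, 19), (8, 15), (9, 13)].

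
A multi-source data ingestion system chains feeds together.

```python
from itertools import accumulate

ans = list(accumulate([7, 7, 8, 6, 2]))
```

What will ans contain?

Step 1: accumulate computes running sums:
  + 7 = 7
  + 7 = 14
  + 8 = 22
  + 6 = 28
  + 2 = 30
Therefore ans = [7, 14, 22, 28, 30].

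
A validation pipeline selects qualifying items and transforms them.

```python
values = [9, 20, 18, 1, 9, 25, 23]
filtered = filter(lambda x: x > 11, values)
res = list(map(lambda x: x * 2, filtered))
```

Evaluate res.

Step 1: Filter values for elements > 11:
  9: removed
  20: kept
  18: kept
  1: removed
  9: removed
  25: kept
  23: kept
Step 2: Map x * 2 on filtered [20, 18, 25, 23]:
  20 -> 40
  18 -> 36
  25 -> 50
  23 -> 46
Therefore res = [40, 36, 50, 46].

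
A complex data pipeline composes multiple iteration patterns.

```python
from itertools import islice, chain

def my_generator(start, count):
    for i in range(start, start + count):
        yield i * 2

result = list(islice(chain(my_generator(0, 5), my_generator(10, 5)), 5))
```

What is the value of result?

Step 1: my_generator(0, 5) yields [0, 2, 4, 6, 8].
Step 2: my_generator(10, 5) yields [20, 22, 24, 26, 28].
Step 3: chain concatenates: [0, 2, 4, 6, 8, 20, 22, 24, 26, 28].
Step 4: islice takes first 5: [0, 2, 4, 6, 8].
Therefore result = [0, 2, 4, 6, 8].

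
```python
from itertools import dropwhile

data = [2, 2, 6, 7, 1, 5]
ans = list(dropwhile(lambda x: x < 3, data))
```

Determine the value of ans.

Step 1: dropwhile drops elements while < 3:
  2 < 3: dropped
  2 < 3: dropped
  6: kept (dropping stopped)
Step 2: Remaining elements kept regardless of condition.
Therefore ans = [6, 7, 1, 5].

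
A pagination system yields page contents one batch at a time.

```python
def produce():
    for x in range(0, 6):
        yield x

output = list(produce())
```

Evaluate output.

Step 1: The generator yields each value from range(0, 6).
Step 2: list() consumes all yields: [0, 1, 2, 3, 4, 5].
Therefore output = [0, 1, 2, 3, 4, 5].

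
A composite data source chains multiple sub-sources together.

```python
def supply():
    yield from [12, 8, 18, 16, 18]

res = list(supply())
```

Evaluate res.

Step 1: yield from delegates to the iterable, yielding each element.
Step 2: Collected values: [12, 8, 18, 16, 18].
Therefore res = [12, 8, 18, 16, 18].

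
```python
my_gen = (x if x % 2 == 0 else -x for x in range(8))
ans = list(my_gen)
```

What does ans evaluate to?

Step 1: For each x in range(8), yield x if even, else -x:
  x=0: even, yield 0
  x=1: odd, yield -1
  x=2: even, yield 2
  x=3: odd, yield -3
  x=4: even, yield 4
  x=5: odd, yield -5
  x=6: even, yield 6
  x=7: odd, yield -7
Therefore ans = [0, -1, 2, -3, 4, -5, 6, -7].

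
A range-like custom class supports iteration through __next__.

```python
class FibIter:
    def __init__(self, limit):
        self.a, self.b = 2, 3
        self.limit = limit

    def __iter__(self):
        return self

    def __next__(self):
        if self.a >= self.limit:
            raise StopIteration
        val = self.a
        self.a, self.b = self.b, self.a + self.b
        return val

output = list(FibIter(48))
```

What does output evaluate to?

Step 1: Fibonacci-like sequence (a=2, b=3) until >= 48:
  Yield 2, then a,b = 3,5
  Yield 3, then a,b = 5,8
  Yield 5, then a,b = 8,13
  Yield 8, then a,b = 13,21
  Yield 13, then a,b = 21,34
  Yield 21, then a,b = 34,55
  Yield 34, then a,b = 55,89
Step 2: 55 >= 48, stop.
Therefore output = [2, 3, 5, 8, 13, 21, 34].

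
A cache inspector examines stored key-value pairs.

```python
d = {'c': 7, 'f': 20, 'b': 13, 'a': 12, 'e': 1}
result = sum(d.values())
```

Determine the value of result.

Step 1: d.values() = [7, 20, 13, 12, 1].
Step 2: sum = 53.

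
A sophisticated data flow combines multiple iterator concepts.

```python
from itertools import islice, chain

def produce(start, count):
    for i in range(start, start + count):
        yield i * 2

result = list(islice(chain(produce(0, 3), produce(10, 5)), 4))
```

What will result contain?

Step 1: produce(0, 3) yields [0, 2, 4].
Step 2: produce(10, 5) yields [20, 22, 24, 26, 28].
Step 3: chain concatenates: [0, 2, 4, 20, 22, 24, 26, 28].
Step 4: islice takes first 4: [0, 2, 4, 20].
Therefore result = [0, 2, 4, 20].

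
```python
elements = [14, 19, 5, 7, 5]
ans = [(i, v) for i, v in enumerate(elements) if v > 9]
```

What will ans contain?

Step 1: Filter enumerate([14, 19, 5, 7, 5]) keeping v > 9:
  (0, 14): 14 > 9, included
  (1, 19): 19 > 9, included
  (2, 5): 5 <= 9, excluded
  (3, 7): 7 <= 9, excluded
  (4, 5): 5 <= 9, excluded
Therefore ans = [(0, 14), (1, 19)].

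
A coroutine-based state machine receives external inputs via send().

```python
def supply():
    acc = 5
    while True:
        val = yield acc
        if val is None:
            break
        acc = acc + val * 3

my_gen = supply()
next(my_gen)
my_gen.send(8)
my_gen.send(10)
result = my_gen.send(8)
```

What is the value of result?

Step 1: next() -> yield acc=5.
Step 2: send(8) -> val=8, acc = 5 + 8*3 = 29, yield 29.
Step 3: send(10) -> val=10, acc = 29 + 10*3 = 59, yield 59.
Step 4: send(8) -> val=8, acc = 59 + 8*3 = 83, yield 83.
Therefore result = 83.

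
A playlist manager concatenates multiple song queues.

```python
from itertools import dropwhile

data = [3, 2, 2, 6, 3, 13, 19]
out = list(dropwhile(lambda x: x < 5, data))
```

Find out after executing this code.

Step 1: dropwhile drops elements while < 5:
  3 < 5: dropped
  2 < 5: dropped
  2 < 5: dropped
  6: kept (dropping stopped)
Step 2: Remaining elements kept regardless of condition.
Therefore out = [6, 3, 13, 19].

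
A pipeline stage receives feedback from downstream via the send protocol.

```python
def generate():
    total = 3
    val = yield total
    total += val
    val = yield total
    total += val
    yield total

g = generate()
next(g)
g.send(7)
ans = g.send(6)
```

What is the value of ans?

Step 1: next() -> yield total=3.
Step 2: send(7) -> val=7, total = 3+7 = 10, yield 10.
Step 3: send(6) -> val=6, total = 10+6 = 16, yield 16.
Therefore ans = 16.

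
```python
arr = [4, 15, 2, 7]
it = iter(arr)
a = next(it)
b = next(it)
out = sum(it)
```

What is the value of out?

Step 1: Create iterator over [4, 15, 2, 7].
Step 2: a = next() = 4, b = next() = 15.
Step 3: sum() of remaining [2, 7] = 9.
Therefore out = 9.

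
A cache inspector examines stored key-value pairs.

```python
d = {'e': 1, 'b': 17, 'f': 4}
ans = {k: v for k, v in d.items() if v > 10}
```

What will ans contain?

Step 1: Filter items where value > 10:
  'e': 1 <= 10: removed
  'b': 17 > 10: kept
  'f': 4 <= 10: removed
Therefore ans = {'b': 17}.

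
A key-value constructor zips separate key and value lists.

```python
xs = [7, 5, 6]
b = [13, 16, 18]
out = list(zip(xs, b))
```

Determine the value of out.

Step 1: zip pairs elements at same index:
  Index 0: (7, 13)
  Index 1: (5, 16)
  Index 2: (6, 18)
Therefore out = [(7, 13), (5, 16), (6, 18)].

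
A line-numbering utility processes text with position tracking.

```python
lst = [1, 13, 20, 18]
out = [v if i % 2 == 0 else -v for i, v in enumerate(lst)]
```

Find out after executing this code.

Step 1: For each (i, v), keep v if i is even, negate if odd:
  i=0 (even): keep 1
  i=1 (odd): negate to -13
  i=2 (even): keep 20
  i=3 (odd): negate to -18
Therefore out = [1, -13, 20, -18].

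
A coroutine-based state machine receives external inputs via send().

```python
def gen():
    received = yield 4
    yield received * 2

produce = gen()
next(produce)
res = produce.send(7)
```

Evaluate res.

Step 1: next(produce) advances to first yield, producing 4.
Step 2: send(7) resumes, received = 7.
Step 3: yield received * 2 = 7 * 2 = 14.
Therefore res = 14.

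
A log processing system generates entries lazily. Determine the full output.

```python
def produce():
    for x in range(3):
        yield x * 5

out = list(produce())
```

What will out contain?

Step 1: For each x in range(3), yield x * 5:
  x=0: yield 0 * 5 = 0
  x=1: yield 1 * 5 = 5
  x=2: yield 2 * 5 = 10
Therefore out = [0, 5, 10].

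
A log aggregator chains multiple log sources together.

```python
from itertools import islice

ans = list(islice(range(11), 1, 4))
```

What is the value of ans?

Step 1: islice(range(11), 1, 4) takes elements at indices [1, 4).
Step 2: Elements: [1, 2, 3].
Therefore ans = [1, 2, 3].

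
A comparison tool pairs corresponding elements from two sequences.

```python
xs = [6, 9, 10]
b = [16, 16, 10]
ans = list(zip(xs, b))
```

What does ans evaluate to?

Step 1: zip pairs elements at same index:
  Index 0: (6, 16)
  Index 1: (9, 16)
  Index 2: (10, 10)
Therefore ans = [(6, 16), (9, 16), (10, 10)].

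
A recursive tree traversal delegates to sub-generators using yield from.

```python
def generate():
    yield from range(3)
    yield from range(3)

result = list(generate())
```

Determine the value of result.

Step 1: Trace yields in order:
  yield 0
  yield 1
  yield 2
  yield 0
  yield 1
  yield 2
Therefore result = [0, 1, 2, 0, 1, 2].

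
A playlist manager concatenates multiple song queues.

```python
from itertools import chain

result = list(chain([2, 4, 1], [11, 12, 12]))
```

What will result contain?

Step 1: chain() concatenates iterables: [2, 4, 1] + [11, 12, 12].
Therefore result = [2, 4, 1, 11, 12, 12].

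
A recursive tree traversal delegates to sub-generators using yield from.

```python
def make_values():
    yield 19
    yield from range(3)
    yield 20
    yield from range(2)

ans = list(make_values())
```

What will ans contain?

Step 1: Trace yields in order:
  yield 19
  yield 0
  yield 1
  yield 2
  yield 20
  yield 0
  yield 1
Therefore ans = [19, 0, 1, 2, 20, 0, 1].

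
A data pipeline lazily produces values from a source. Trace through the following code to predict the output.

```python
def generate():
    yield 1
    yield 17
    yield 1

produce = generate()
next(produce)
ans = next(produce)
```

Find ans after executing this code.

Step 1: generate() creates a generator.
Step 2: next(produce) yields 1 (consumed and discarded).
Step 3: next(produce) yields 17, assigned to ans.
Therefore ans = 17.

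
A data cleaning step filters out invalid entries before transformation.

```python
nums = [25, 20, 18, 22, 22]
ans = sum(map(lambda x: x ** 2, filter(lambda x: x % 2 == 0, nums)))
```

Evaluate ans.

Step 1: Filter even numbers from [25, 20, 18, 22, 22]: [20, 18, 22, 22]
Step 2: Square each: [400, 324, 484, 484]
Step 3: Sum = 1692.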